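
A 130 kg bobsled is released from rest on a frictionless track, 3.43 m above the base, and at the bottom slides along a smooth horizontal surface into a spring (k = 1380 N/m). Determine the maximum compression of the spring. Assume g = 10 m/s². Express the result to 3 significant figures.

At max compression the bobsled is momentarily at rest: mgh = ½kx²
x = √(2mgh/k) = √(2 × 130 × 10 × 3.43 / 1380) = 2.542 m

x = 2.54 m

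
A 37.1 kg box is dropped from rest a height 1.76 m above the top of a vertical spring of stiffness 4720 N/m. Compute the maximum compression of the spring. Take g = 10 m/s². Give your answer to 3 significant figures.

x = 0.610 m

Measuring PE from the top of the relaxed spring, at max compression the box has dropped H + x with zero KE, so:
mg(H + x) = ½kx²
½(4720)x² − (37.1)(10)x − (37.1)(10)(1.76) = 0
2360x² − 371.0x − 653.0 = 0
x = [371.0 + √(137641 + 6.1639e+06)]/(2 × 2360) = 0.6104 m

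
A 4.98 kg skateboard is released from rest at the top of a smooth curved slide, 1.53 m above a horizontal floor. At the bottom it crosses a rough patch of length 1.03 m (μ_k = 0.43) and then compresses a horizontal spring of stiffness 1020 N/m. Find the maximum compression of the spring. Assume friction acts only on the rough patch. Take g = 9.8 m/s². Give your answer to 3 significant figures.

x = 0.323 m

Initial energy: E₁ = mgh = (4.98)(9.8)(1.53) = 74.670 J
Friction removes W_f = μ_k mg d = (0.43)(4.98)(9.8)(1.03) = 21.62 J
Energy reaching the spring: E = 74.670 − 21.62 = 53.055 J
At max compression ½kx² = E ⇒ x = √(2E/k) = √(2 × 53.055/1020) = 0.3225 m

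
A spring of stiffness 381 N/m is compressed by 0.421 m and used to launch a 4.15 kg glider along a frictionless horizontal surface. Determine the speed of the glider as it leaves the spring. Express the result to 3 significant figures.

v = 4.03 m/s

Conservation of energy: ½kx² = ½mv²
v = x√(k/m) = 0.421 × √(381/4.15) = 4.034 m/s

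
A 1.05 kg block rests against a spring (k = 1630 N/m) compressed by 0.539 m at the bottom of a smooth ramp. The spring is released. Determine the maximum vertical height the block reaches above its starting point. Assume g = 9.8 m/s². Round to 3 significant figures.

At maximum height the block is at rest, so ½kx² = mgh
h = kx²/(2mg) = (1630)(0.539)²/(2 × 1.05 × 9.8) = 23.01 m

h = 23.0 m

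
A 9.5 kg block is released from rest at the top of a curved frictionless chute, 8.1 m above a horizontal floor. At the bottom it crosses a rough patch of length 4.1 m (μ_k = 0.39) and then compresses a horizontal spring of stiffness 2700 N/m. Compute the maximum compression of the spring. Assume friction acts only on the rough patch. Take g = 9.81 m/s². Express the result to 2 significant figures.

x = 0.67 m

Initial energy: E₁ = mgh = (9.5)(9.81)(8.1) = 754.88 J
Friction removes W_f = μ_k mg d = (0.39)(9.5)(9.81)(4.1) = 149.0 J
Energy reaching the spring: E = 754.88 − 149.0 = 605.86 J
At max compression ½kx² = E ⇒ x = √(2E/k) = √(2 × 605.86/2700) = 0.6699 m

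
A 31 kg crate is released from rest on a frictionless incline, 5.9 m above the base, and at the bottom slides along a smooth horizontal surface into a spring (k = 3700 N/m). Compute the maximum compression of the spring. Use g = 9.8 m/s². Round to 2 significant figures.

At max compression the crate is momentarily at rest: mgh = ½kx²
x = √(2mgh/k) = √(2 × 31 × 9.8 × 5.9 / 3700) = 0.9843 m

x = 0.98 m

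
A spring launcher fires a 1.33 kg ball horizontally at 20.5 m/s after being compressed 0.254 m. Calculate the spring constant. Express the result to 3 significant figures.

k = 8660 N/m

½kx² = ½mv²
k = mv²/x² = (1.33)(20.5)²/(0.254)² = 8663 N/m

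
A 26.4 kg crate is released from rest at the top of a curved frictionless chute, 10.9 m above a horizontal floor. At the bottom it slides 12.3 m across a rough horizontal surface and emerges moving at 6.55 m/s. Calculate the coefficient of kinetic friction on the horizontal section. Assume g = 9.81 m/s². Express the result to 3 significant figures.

μ_k = 0.708

Energy bookkeeping (friction removes W_f = μ_k N d):
mgh = ½mv² + μ_k m g d
mgh = 2822.9 J; ½mv² = 566.31 J
W_f = 2822.9 − 566.31 = 2257 J
μ_k = W_f/(mg·d) = 2257/(259.0 × 12.3) = 0.7084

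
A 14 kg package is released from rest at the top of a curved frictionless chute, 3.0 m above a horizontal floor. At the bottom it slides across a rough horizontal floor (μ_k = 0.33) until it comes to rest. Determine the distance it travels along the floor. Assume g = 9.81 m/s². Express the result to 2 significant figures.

Applying the work–energy principle:
At rest all PE has been dissipated by friction: mgh = μ_k m g d
d = h/μ_k = 3.0/0.33 = 9.091 m

d = 9.1 m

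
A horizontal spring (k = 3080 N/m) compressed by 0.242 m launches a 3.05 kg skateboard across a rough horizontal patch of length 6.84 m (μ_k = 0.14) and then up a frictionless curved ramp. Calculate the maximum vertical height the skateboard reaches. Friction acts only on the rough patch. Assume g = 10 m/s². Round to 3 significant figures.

Spring energy: E₀ = ½kx² = ½(3080)(0.242)² = 90.189 J
Friction: W_f = μ_k mg d = (0.14)(3.05)(10)(6.84) = 29.21 J
Energy at base of ramp: E = 90.189 − 29.21 = 60.982 J
At max height all remaining energy is PE: mgh = E ⇒ h = E/(mg) = 60.982/(3.05 × 10) = 1.999 m

h = 2.00 m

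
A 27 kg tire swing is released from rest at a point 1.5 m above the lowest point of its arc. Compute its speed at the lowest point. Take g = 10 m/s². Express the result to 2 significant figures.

v = 5.5 m/s

Equating total energy at the two states: mgh = ½mv²
v = √(2gh) = √(2 × 10 × 1.5) = √30.000 = 5.477 m/s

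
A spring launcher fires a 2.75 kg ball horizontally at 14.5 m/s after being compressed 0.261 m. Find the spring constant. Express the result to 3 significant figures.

½kx² = ½mv²
k = mv²/x² = (2.75)(14.5)²/(0.261)² = 8488 N/m

k = 8490 N/m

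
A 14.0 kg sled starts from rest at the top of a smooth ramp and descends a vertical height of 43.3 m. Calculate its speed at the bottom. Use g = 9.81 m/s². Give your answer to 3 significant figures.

Mechanical energy is conserved (no friction): mgh = ½mv²
v = √(2gh) = √(2 × 9.81 × 43.3) = √849.55 = 29.15 m/s

v = 29.1 m/s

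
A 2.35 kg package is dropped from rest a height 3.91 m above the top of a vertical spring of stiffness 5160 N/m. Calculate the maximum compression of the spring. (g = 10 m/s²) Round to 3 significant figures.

Take the reference level at the top of the uncompressed spring. At max compression the package has fallen H + x and is momentarily at rest:
mg(H + x) = ½kx²
½(5160)x² − (2.35)(10)x − (2.35)(10)(3.91) = 0
2580x² − 23.50x − 91.89 = 0
x = [23.50 + √(552.2 + 948253)]/(2 × 2580) = 0.1933 m

x = 0.193 m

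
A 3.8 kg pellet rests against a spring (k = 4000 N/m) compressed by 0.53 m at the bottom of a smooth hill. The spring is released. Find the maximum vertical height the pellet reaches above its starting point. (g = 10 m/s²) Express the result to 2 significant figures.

Energy conservation from release to the highest point: ½kx² = mgh
h = kx²/(2mg) = (4000)(0.53)²/(2 × 3.8 × 10) = 14.78 m

h = 15 m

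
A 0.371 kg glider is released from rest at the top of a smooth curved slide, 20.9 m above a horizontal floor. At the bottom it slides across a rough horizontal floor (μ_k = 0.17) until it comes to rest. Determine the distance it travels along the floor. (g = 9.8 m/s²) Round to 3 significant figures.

d = 123 m

Energy bookkeeping (friction removes W_f = μ_k N d):
At rest all PE has been dissipated by friction: mgh = μ_k m g d
d = h/μ_k = 20.9/0.17 = 122.9 m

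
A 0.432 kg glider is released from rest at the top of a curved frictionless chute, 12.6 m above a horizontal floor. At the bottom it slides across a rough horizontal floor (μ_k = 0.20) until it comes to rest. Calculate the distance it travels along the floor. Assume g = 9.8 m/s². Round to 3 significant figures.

Energy at the top = energy at the end + work done against friction:
At rest all PE has been dissipated by friction: mgh = μ_k m g d
d = h/μ_k = 12.6/0.20 = 63.00 m

d = 63.0 m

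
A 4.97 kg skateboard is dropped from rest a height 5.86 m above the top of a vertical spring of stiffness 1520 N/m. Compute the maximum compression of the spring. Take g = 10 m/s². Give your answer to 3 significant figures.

Take the reference level at the top of the uncompressed spring. At max compression the skateboard has fallen H + x and is momentarily at rest:
mg(H + x) = ½kx²
½(1520)x² − (4.97)(10)x − (4.97)(10)(5.86) = 0
760.0x² − 49.70x − 291.2 = 0
x = [49.70 + √(2470 + 885376)]/(2 × 760.0) = 0.6526 m

x = 0.653 m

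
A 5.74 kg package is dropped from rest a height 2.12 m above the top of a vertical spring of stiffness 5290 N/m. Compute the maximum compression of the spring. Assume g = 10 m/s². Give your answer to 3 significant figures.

x = 0.226 m

Take the reference level at the top of the uncompressed spring. At max compression the package has fallen H + x and is momentarily at rest:
mg(H + x) = ½kx²
½(5290)x² − (5.74)(10)x − (5.74)(10)(2.12) = 0
2645x² − 57.40x − 121.7 = 0
x = [57.40 + √(3295 + 1.2875e+06)]/(2 × 2645) = 0.2256 m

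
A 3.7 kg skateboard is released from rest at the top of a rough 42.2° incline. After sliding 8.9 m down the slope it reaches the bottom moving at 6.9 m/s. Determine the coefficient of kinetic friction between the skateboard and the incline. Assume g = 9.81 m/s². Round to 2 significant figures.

μ_k = 0.54

Energy balance down the incline: mg L sinθ − ½mv² = μ_k (mg cosθ) L
mgL sinθ = 216.99 J; ½mv² = 88.079 J
W_f = 216.99 − 88.079 = 128.9 J
μ_k = W_f/(mg cosθ · L) = 128.9/(26.89 × 8.9) = 0.5387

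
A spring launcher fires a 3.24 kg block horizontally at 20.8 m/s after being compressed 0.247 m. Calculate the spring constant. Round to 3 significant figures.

k = 23000 N/m

½kx² = ½mv²
k = mv²/x² = (3.24)(20.8)²/(0.247)² = 22976 N/m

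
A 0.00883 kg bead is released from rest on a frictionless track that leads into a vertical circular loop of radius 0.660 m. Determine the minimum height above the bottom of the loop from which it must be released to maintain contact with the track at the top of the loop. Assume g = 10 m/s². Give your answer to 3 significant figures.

At the top, for minimum speed gravity alone supplies the centripetal force: mg = mv_top²/r ⇒ v_top² = gr = 6.600 m²/s²
Energy conservation from release height h to the top (height 2r): mgh = ½mv_top² + mg(2r)
h = v_top²/(2g) + 2r = r/2 + 2r = 5r/2 = 1.650 m

h = 1.65 m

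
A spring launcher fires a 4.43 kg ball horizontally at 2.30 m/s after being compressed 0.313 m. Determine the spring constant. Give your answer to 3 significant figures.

k = 239 N/m

Energy stored in the spring equals the launch KE: ½kx² = ½mv²
k = mv²/x² = (4.43)(2.30)²/(0.313)² = 239.2 N/m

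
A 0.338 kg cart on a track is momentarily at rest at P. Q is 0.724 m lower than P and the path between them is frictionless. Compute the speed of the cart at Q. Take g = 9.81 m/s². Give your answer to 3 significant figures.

v = 3.77 m/s

Mechanical energy is conserved (no friction): mgh = ½mv²
v = √(2gh) = √(2 × 9.81 × 0.724) = √14.205 = 3.769 m/s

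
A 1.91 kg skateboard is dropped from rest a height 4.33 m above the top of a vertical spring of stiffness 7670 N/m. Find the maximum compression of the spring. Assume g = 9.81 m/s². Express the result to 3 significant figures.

x = 0.148 m

Let x be the compression. The total drop is H + x, and the skateboard is instantaneously at rest at max compression, so energy conservation gives:
mg(H + x) = ½kx²
½(7670)x² − (1.91)(9.81)x − (1.91)(9.81)(4.33) = 0
3835x² − 18.74x − 81.13 = 0
x = [18.74 + √(351.1 + 1.2446e+06)]/(2 × 3835) = 0.1479 m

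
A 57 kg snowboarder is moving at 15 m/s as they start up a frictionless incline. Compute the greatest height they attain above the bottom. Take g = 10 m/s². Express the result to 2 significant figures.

h = 11 m

Setting KE at the bottom equal to PE gained: ½mv² = mgh
h = v²/(2g) = 15²/(2 × 10) = 11.25 m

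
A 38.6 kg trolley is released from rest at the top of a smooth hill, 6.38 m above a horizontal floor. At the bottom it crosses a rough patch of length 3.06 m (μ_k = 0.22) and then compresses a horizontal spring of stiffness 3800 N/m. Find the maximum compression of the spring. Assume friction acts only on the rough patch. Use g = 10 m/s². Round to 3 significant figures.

Initial energy: E₁ = mgh = (38.6)(10)(6.38) = 2462.7 J
Friction removes W_f = μ_k mg d = (0.22)(38.6)(10)(3.06) = 259.9 J
Energy reaching the spring: E = 2462.7 − 259.9 = 2202.8 J
At max compression ½kx² = E ⇒ x = √(2E/k) = √(2 × 2202.8/3800) = 1.077 m

x = 1.08 m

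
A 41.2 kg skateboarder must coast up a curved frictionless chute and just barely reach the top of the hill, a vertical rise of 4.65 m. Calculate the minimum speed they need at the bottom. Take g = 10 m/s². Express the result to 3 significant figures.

At the top they are momentarily at rest, so all KE converts to PE: ½mv² = mgh
v = √(2gh) = √(2 × 10 × 4.65) = 9.644 m/s

v = 9.64 m/s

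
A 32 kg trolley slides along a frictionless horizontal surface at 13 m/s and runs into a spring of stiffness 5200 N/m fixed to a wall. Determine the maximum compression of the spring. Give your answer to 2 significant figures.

At max compression the trolley is momentarily at rest: ½mv² = ½kx²
x = v√(m/k) = 13 × √(32/5200) = 1.020 m

x = 1.0 m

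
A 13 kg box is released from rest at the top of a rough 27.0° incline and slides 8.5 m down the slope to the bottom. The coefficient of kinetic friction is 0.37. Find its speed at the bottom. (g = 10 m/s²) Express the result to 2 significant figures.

v = 4.6 m/s

Work–energy: mg(L sinθ) − μ_k(mg cosθ)L = ½mv²
mgh = mgL sinθ = (13)(10)(8.5)sin27.0° = 501.66 J
W_f = μ_k mg cosθ · L = (0.37)(13)(10)cos27.0°·8.5 = 364.3 J
½mv² = 501.66 − 364.3 = 137.37 J
v = √(2 × 137.37/13) = 4.597 m/s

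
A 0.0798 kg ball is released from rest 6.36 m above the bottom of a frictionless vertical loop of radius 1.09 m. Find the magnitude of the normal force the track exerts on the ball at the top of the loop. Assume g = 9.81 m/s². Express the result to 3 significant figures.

N = 5.22 N

Energy from release to top (height 2r): mgh = ½mv_top² + mg(2r)
v_top² = 2g(h − 2r) = 2(9.81)(6.36 − 2.180) = 82.012 m²/s²
At the top, both N and weight point toward the centre: N + mg = mv_top²/r
N = m(v_top²/r − g) = 0.0798(82.012/1.09 − 9.81) = 5.221 N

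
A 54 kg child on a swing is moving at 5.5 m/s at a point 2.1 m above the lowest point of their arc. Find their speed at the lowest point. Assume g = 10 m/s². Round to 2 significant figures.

Energy conservation between the two points: ½mv₀² + mgh = ½mv²
v² = v₀² + 2gh = (5.5)² + 2(10)(2.1) = 72.250
v = √72.250 = 8.500 m/s

v = 8.5 m/s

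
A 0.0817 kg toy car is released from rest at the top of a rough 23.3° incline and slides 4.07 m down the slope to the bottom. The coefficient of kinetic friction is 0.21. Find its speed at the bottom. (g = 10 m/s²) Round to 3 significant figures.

v = 4.06 m/s

Work–energy: mg(L sinθ) − μ_k(mg cosθ)L = ½mv²
mgh = mgL sinθ = (0.0817)(10)(4.07)sin23.3° = 1.3153 J
W_f = μ_k mg cosθ · L = (0.21)(0.0817)(10)cos23.3°·4.07 = 0.6413 J
½mv² = 1.3153 − 0.6413 = 0.67392 J
v = √(2 × 0.67392/0.0817) = 4.062 m/s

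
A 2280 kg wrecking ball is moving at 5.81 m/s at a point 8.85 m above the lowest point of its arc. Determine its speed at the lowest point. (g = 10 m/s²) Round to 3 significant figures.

v = 14.5 m/s

Energy conservation between the two points: ½mv₀² + mgh = ½mv²
v² = v₀² + 2gh = (5.81)² + 2(10)(8.85) = 210.76
v = √210.76 = 14.52 m/s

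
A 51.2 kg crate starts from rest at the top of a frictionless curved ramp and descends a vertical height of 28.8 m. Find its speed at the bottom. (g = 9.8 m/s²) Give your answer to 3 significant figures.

By conservation of mechanical energy, mgh = ½mv²
The mass cancels from both sides.
v = √(2gh) = √(2 × 9.8 × 28.8) = √564.48 = 23.76 m/s

v = 23.8 m/s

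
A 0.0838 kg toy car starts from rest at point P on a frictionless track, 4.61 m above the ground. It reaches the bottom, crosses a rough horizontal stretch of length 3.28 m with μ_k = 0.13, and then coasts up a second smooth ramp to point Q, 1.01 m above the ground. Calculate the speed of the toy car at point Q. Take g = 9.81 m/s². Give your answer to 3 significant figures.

Energy at P: mgh₁ = (0.0838)(9.81)(4.61) = 3.7898 J
Friction loss: W_f = μ_k mg d = 0.3505 J
At Q: ½mv² + mgh₂ = mgh₁ − W_f
½mv² = 3.7898 − 0.3505 − 0.83030 = 2.6089 J
v = √(2 × 2.6089/0.0838) = 7.891 m/s

v = 7.89 m/s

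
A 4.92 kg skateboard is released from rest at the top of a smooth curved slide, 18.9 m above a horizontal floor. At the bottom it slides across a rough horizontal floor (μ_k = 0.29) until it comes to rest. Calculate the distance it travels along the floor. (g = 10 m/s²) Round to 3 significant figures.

d = 65.2 m

Applying the work–energy principle:
At rest all PE has been dissipated by friction: mgh = μ_k m g d
d = h/μ_k = 18.9/0.29 = 65.17 m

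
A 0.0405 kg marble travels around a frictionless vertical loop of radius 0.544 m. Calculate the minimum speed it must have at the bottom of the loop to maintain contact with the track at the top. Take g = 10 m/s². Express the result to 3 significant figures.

At the top: mg = mv_top²/r ⇒ v_top² = gr = 5.440 m²/s²
Energy from bottom to top (height 2r): ½mv_bot² = ½mv_top² + mg(2r)
v_bot² = gr + 4gr = 5gr = 27.20
v_bot = √(5gr) = 5.215 m/s

v = 5.22 m/s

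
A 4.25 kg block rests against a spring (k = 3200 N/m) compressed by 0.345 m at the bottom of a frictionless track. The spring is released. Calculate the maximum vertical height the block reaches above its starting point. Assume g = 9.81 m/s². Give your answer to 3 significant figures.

Energy conservation from release to the highest point: ½kx² = mgh
h = kx²/(2mg) = (3200)(0.345)²/(2 × 4.25 × 9.81) = 4.568 m

h = 4.57 m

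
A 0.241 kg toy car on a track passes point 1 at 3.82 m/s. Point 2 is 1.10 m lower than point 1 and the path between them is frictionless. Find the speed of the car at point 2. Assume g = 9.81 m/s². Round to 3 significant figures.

By conservation of mechanical energy, ½mv₀² + mgh = ½mv²
The mass cancels from both sides.
v² = v₀² + 2gh = (3.82)² + 2(9.81)(1.10) = 36.174
v = √36.174 = 6.015 m/s

v = 6.01 m/s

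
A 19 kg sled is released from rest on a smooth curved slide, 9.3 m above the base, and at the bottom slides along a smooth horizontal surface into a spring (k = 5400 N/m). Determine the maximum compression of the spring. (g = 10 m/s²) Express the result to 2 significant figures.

Gravitational PE at the top equals spring PE at max compression: mgh = ½kx²
x = √(2mgh/k) = √(2 × 19 × 10 × 9.3 / 5400) = 0.8090 m

x = 0.81 m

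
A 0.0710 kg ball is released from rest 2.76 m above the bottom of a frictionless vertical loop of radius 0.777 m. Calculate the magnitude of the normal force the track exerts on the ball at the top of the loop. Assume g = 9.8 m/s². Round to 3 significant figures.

N = 1.46 N

Energy from release to top (height 2r): mgh = ½mv_top² + mg(2r)
v_top² = 2g(h − 2r) = 2(9.8)(2.76 − 1.554) = 23.638 m²/s²
At the top, both N and weight point toward the centre: N + mg = mv_top²/r
N = m(v_top²/r − g) = 0.0710(23.638/0.777 − 9.8) = 1.464 N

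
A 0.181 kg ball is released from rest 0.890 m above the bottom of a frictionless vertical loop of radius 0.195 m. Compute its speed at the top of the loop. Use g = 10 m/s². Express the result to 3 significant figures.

Energy conservation: mgh = ½mv_top² + mg(2r)
v_top² = 2g(h − 2r) = 2(10)(0.890 − 0.3900) = 10.00
v_top = 3.162 m/s

v = 3.16 m/s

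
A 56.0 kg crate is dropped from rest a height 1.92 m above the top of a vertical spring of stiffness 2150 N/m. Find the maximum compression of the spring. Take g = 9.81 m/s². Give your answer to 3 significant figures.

x = 1.28 m

Take the reference level at the top of the uncompressed spring. At max compression the crate has fallen H + x and is momentarily at rest:
mg(H + x) = ½kx²
½(2150)x² − (56.0)(9.81)x − (56.0)(9.81)(1.92) = 0
1075x² − 549.4x − 1055 = 0
x = [549.4 + √(301796 + 4.5355e+06)]/(2 × 1075) = 1.278 m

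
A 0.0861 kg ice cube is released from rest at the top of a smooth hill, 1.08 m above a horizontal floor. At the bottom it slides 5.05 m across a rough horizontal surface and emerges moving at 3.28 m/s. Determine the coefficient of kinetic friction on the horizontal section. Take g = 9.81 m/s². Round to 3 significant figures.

μ_k = 0.105

Energy at the top = energy at the end + work done against friction:
mgh = ½mv² + μ_k m g d
mgh = 0.91221 J; ½mv² = 0.46315 J
W_f = 0.91221 − 0.46315 = 0.4491 J
μ_k = W_f/(mg·d) = 0.4491/(0.8446 × 5.05) = 0.1053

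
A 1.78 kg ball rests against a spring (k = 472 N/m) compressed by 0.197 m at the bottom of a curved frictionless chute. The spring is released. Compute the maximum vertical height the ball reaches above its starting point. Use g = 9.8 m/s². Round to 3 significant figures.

h = 0.525 m

All spring PE becomes gravitational PE at the highest point: ½kx² = mgh
h = kx²/(2mg) = (472)(0.197)²/(2 × 1.78 × 9.8) = 0.5250 m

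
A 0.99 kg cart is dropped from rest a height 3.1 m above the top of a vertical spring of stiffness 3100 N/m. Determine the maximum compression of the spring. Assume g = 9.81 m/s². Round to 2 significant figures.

Measuring PE from the top of the relaxed spring, at max compression the cart has dropped H + x with zero KE, so:
mg(H + x) = ½kx²
½(3100)x² − (0.99)(9.81)x − (0.99)(9.81)(3.1) = 0
1550x² − 9.712x − 30.11 = 0
x = [9.712 + √(94.32 + 186663)]/(2 × 1550) = 0.1425 m

x = 0.14 m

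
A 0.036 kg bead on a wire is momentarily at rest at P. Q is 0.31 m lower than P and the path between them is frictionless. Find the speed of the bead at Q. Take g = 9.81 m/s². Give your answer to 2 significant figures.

Mechanical energy is conserved (no friction): mgh = ½mv²
v = √(2gh) = √(2 × 9.81 × 0.31) = √6.0822 = 2.466 m/s

v = 2.5 m/s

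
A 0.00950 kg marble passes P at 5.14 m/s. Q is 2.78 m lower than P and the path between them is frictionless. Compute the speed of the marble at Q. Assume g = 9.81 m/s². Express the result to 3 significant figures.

v = 9.00 m/s

By conservation of mechanical energy, ½mv₀² + mgh = ½mv²
v² = v₀² + 2gh = (5.14)² + 2(9.81)(2.78) = 80.963
v = √80.963 = 8.998 m/s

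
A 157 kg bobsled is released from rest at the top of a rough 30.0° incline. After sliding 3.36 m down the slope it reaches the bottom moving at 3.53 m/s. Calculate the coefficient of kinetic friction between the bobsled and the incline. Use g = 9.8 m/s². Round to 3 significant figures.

μ_k = 0.359

The energy dissipated by friction is the PE lost minus the KE gained:
mgL sinθ = 2584.8 J; ½mv² = 978.18 J
W_f = 2584.8 − 978.18 = 1607 J
μ_k = W_f/(mg cosθ · L) = 1607/(1332 × 3.36) = 0.3589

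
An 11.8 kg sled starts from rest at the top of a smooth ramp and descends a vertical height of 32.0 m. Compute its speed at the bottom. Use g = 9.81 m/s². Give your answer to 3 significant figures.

v = 25.1 m/s

By conservation of mechanical energy, mgh = ½mv²
v = √(2gh) = √(2 × 9.81 × 32.0) = √627.84 = 25.06 m/s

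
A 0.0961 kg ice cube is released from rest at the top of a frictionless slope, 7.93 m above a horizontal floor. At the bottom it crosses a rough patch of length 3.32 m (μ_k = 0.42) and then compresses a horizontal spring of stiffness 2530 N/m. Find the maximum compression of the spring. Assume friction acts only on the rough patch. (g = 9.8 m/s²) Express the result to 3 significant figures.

x = 0.0698 m

Initial energy: E₁ = mgh = (0.0961)(9.8)(7.93) = 7.4683 J
Friction removes W_f = μ_k mg d = (0.42)(0.0961)(9.8)(3.32) = 1.313 J
Energy reaching the spring: E = 7.4683 − 1.313 = 6.1551 J
At max compression ½kx² = E ⇒ x = √(2E/k) = √(2 × 6.1551/2530) = 0.06975 m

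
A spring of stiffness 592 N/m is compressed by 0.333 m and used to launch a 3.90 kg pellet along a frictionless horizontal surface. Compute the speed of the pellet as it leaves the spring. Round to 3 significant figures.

The pellet leaves the spring when the spring is at natural length, so ½kx² = ½mv²
v = x√(k/m) = 0.333 × √(592/3.90) = 4.103 m/s

v = 4.10 m/s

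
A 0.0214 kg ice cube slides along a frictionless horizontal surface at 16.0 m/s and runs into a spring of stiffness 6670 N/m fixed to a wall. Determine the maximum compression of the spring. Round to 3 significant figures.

At max compression the cube is momentarily at rest: ½mv² = ½kx²
x = v√(m/k) = 16.0 × √(0.0214/6670) = 0.02866 m

x = 0.0287 m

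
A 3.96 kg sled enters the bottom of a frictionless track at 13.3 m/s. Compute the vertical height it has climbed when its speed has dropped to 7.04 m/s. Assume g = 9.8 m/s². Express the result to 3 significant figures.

h = 6.50 m

Conservation of energy: ½mv₁² = ½mv₂² + mgh
h = (v₁² − v₂²)/(2g) = (13.3² − 7.04²)/(2 × 9.8) = 6.496 m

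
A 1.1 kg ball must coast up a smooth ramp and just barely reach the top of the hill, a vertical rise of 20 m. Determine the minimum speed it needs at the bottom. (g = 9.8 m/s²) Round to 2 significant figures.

At the top it is momentarily at rest, so all KE converts to PE: ½mv² = mgh
v = √(2gh) = √(2 × 9.8 × 20) = 19.80 m/s

v = 20 m/s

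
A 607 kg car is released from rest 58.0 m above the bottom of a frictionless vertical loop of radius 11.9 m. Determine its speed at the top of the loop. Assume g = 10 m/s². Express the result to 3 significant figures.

v = 26.2 m/s

Energy conservation: mgh = ½mv_top² + mg(2r)
v_top² = 2g(h − 2r) = 2(10)(58.0 − 23.80) = 684.0
v_top = 26.15 m/s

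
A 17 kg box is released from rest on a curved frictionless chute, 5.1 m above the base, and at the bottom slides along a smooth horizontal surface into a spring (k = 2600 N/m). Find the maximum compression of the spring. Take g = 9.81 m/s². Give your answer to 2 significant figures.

Energy conservation (no friction) from release to max compression: mgh = ½kx²
x = √(2mgh/k) = √(2 × 17 × 9.81 × 5.1 / 2600) = 0.8089 m

x = 0.81 m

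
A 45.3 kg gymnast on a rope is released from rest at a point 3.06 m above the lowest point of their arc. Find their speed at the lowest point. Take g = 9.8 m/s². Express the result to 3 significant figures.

v = 7.74 m/s

Mechanical energy is conserved (no friction): mgh = ½mv²
v = √(2gh) = √(2 × 9.8 × 3.06) = √59.976 = 7.744 m/s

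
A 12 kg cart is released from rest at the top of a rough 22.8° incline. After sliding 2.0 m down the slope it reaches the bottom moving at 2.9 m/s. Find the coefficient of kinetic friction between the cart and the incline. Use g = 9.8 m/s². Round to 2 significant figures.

Energy balance down the incline: mg L sinθ − ½mv² = μ_k (mg cosθ) L
mgL sinθ = 91.144 J; ½mv² = 50.460 J
W_f = 91.144 − 50.460 = 40.68 J
μ_k = W_f/(mg cosθ · L) = 40.68/(108.4 × 2.0) = 0.1876

μ_k = 0.19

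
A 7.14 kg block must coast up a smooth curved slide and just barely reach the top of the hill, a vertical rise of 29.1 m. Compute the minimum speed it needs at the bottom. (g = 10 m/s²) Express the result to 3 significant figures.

v = 24.1 m/s

At the top it is momentarily at rest, so all KE converts to PE: ½mv² = mgh
v = √(2gh) = √(2 × 10 × 29.1) = 24.12 m/s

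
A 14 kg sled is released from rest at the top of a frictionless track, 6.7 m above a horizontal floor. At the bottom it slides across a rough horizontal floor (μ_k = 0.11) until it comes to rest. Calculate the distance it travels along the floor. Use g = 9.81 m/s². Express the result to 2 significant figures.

d = 61 m

Energy at the top = energy at the end + work done against friction:
At rest all PE has been dissipated by friction: mgh = μ_k m g d
d = h/μ_k = 6.7/0.11 = 60.91 m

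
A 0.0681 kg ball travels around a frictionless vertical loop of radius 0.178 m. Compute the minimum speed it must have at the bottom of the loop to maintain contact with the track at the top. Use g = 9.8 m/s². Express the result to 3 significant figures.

v = 2.95 m/s

At the top: mg = mv_top²/r ⇒ v_top² = gr = 1.744 m²/s²
Energy from bottom to top (height 2r): ½mv_bot² = ½mv_top² + mg(2r)
v_bot² = gr + 4gr = 5gr = 8.722
v_bot = √(5gr) = 2.953 m/s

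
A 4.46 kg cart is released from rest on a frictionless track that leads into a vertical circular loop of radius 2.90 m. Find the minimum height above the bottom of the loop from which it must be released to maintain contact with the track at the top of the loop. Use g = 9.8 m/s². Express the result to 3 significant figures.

At the top, for minimum speed gravity alone supplies the centripetal force: mg = mv_top²/r ⇒ v_top² = gr = 28.42 m²/s²
Energy conservation from release height h to the top (height 2r): mgh = ½mv_top² + mg(2r)
h = v_top²/(2g) + 2r = r/2 + 2r = 5r/2 = 7.250 m

h = 7.25 m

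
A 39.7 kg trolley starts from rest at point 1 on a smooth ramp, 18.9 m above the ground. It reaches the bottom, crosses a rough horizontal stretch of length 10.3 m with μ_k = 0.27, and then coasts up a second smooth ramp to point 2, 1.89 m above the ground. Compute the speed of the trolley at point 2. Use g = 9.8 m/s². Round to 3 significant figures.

v = 16.7 m/s

Energy at 1: mgh₁ = (39.7)(9.8)(18.9) = 7353.2 J
Friction loss: W_f = μ_k mg d = 1082 J
At 2: ½mv² + mgh₂ = mgh₁ − W_f
½mv² = 7353.2 − 1082 − 735.32 = 5535.9 J
v = √(2 × 5535.9/39.7) = 16.70 m/s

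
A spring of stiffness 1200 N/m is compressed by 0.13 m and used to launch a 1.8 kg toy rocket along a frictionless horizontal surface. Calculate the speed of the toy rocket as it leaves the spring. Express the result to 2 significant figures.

The toy rocket leaves the spring when the spring is at natural length, so ½kx² = ½mv²
v = x√(k/m) = 0.13 × √(1200/1.8) = 3.357 m/s

v = 3.4 m/s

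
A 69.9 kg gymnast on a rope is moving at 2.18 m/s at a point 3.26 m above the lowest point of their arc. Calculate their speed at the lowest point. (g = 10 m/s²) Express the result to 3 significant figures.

Equating total energy at the two states: ½mv₀² + mgh = ½mv²
The mass cancels from both sides.
v² = v₀² + 2gh = (2.18)² + 2(10)(3.26) = 69.952
v = √69.952 = 8.364 m/s

v = 8.36 m/s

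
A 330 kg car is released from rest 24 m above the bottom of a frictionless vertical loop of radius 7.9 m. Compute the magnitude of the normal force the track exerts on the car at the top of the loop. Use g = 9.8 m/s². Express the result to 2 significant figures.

Energy from release to top (height 2r): mgh = ½mv_top² + mg(2r)
v_top² = 2g(h − 2r) = 2(9.8)(24 − 15.80) = 160.72 m²/s²
At the top, both N and weight point toward the centre: N + mg = mv_top²/r
N = m(v_top²/r − g) = 330(160.72/7.9 − 9.8) = 3480 N

N = 3500 N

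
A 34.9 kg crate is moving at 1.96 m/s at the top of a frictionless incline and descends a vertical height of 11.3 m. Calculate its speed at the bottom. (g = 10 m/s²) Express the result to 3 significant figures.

Energy conservation between the two points: ½mv₀² + mgh = ½mv²
v² = v₀² + 2gh = (1.96)² + 2(10)(11.3) = 229.84
v = √229.84 = 15.16 m/s

v = 15.2 m/s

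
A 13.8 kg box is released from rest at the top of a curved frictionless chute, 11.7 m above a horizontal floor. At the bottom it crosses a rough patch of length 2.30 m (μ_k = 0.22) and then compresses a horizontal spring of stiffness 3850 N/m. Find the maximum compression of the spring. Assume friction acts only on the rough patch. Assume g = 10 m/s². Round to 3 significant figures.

x = 0.896 m

Initial energy: E₁ = mgh = (13.8)(10)(11.7) = 1614.6 J
Friction removes W_f = μ_k mg d = (0.22)(13.8)(10)(2.30) = 69.83 J
Energy reaching the spring: E = 1614.6 − 69.83 = 1544.8 J
At max compression ½kx² = E ⇒ x = √(2E/k) = √(2 × 1544.8/3850) = 0.8958 m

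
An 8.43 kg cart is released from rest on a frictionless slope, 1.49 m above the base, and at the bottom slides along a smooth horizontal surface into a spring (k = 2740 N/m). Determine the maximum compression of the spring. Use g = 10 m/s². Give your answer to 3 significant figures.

x = 0.303 m

Energy conservation (no friction) from release to max compression: mgh = ½kx²
x = √(2mgh/k) = √(2 × 8.43 × 10 × 1.49 / 2740) = 0.3028 m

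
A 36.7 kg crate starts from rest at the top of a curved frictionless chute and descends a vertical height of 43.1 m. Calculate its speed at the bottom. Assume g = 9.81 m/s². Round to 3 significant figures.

v = 29.1 m/s

Mechanical energy is conserved (no friction): mgh = ½mv²
v = √(2gh) = √(2 × 9.81 × 43.1) = √845.62 = 29.08 m/s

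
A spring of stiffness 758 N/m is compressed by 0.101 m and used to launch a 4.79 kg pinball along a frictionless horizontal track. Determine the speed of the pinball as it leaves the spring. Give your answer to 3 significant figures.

v = 1.27 m/s

Spring PE converts entirely to kinetic energy: ½kx² = ½mv²
v = x√(k/m) = 0.101 × √(758/4.79) = 1.271 m/s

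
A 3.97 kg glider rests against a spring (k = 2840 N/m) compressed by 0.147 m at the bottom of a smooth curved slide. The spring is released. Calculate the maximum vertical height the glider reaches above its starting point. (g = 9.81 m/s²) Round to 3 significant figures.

At maximum height the glider is at rest, so ½kx² = mgh
h = kx²/(2mg) = (2840)(0.147)²/(2 × 3.97 × 9.81) = 0.7879 m

h = 0.788 m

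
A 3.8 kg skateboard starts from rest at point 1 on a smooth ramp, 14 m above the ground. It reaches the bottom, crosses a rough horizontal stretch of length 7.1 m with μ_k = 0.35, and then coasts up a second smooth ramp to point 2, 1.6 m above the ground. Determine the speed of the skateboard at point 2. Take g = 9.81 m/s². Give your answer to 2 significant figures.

v = 14 m/s

Energy at 1: mgh₁ = (3.8)(9.81)(14) = 521.89 J
Friction loss: W_f = μ_k mg d = 92.64 J
At 2: ½mv² + mgh₂ = mgh₁ − W_f
½mv² = 521.89 − 92.64 − 59.645 = 369.61 J
v = √(2 × 369.61/3.8) = 13.95 m/s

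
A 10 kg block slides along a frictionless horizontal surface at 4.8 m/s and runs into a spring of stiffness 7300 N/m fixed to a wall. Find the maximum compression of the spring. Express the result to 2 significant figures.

x = 0.18 m

At max compression the block is momentarily at rest: ½mv² = ½kx²
x = v√(m/k) = 4.8 × √(10/7300) = 0.1777 m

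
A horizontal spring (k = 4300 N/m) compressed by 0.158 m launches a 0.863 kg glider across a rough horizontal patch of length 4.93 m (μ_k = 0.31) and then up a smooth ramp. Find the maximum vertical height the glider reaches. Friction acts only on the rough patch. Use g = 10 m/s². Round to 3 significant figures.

Spring energy: E₀ = ½kx² = ½(4300)(0.158)² = 53.673 J
Friction: W_f = μ_k mg d = (0.31)(0.863)(10)(4.93) = 13.19 J
Energy at base of ramp: E = 53.673 − 13.19 = 40.483 J
At max height all remaining energy is PE: mgh = E ⇒ h = E/(mg) = 40.483/(0.863 × 10) = 4.691 m

h = 4.69 m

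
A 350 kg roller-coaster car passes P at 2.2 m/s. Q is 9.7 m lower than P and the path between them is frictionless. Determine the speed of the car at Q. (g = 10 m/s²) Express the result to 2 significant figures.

By conservation of mechanical energy, ½mv₀² + mgh = ½mv²
v² = v₀² + 2gh = (2.2)² + 2(10)(9.7) = 198.84
v = √198.84 = 14.10 m/s

v = 14 m/s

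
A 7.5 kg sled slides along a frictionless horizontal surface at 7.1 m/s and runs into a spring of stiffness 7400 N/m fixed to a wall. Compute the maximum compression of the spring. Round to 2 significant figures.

Conservation of energy between contact and max compression: ½mv² = ½kx²
x = v√(m/k) = 7.1 × √(7.5/7400) = 0.2260 m

x = 0.23 m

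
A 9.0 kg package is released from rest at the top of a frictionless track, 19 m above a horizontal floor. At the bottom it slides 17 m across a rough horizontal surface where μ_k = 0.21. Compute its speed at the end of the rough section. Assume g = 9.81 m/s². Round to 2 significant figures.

v = 17 m/s

Energy bookkeeping (friction removes W_f = μ_k N d):
mgh = ½mv² + μ_k m g d
W_f = μ_k mg d = (0.21)(9.0)(9.81)(17) = 315.2 J
½mv² = mgh − W_f = 1677.5 − 315.2 = 1362.3 J
v = √(2 × 1362.3/9.0) = 17.40 m/s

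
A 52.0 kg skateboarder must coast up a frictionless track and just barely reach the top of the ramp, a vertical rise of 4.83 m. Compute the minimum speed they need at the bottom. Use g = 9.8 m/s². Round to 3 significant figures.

v = 9.73 m/s

At the top they are momentarily at rest, so all KE converts to PE: ½mv² = mgh
v = √(2gh) = √(2 × 9.8 × 4.83) = 9.730 m/s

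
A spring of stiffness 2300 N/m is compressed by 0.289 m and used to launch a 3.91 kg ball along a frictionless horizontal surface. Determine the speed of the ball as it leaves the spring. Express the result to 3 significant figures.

v = 7.01 m/s

Spring PE converts entirely to kinetic energy: ½kx² = ½mv²
v = x√(k/m) = 0.289 × √(2300/3.91) = 7.009 m/s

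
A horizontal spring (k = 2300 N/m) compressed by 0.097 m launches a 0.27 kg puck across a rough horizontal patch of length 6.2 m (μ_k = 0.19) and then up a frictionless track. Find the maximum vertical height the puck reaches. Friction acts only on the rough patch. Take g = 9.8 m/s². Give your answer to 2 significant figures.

Spring energy: E₀ = ½kx² = ½(2300)(0.097)² = 10.820 J
Friction: W_f = μ_k mg d = (0.19)(0.27)(9.8)(6.2) = 3.117 J
Energy at base of ramp: E = 10.820 − 3.117 = 7.7034 J
At max height all remaining energy is PE: mgh = E ⇒ h = E/(mg) = 7.7034/(0.27 × 9.8) = 2.911 m

h = 2.9 m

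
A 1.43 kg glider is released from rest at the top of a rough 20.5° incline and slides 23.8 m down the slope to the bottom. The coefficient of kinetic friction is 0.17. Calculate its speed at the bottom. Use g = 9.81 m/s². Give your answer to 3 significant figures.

Taking the bottom as reference, mgh = ½mv² + μ_k N L with h = L sinθ, N = mg cosθ:
mgh = mgL sinθ = (1.43)(9.81)(23.8)sin20.5° = 116.92 J
W_f = μ_k mg cosθ · L = (0.17)(1.43)(9.81)cos20.5°·23.8 = 53.16 J
½mv² = 116.92 − 53.16 = 63.761 J
v = √(2 × 63.761/1.43) = 9.443 m/s

v = 9.44 m/s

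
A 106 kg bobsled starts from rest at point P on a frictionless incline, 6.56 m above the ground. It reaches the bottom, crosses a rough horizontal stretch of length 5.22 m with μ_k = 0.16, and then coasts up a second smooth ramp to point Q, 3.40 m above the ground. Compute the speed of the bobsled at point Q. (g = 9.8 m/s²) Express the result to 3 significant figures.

Energy at P: mgh₁ = (106)(9.8)(6.56) = 6814.5 J
Friction loss: W_f = μ_k mg d = 867.6 J
At Q: ½mv² + mgh₂ = mgh₁ − W_f
½mv² = 6814.5 − 867.6 − 3531.9 = 2415.0 J
v = √(2 × 2415.0/106) = 6.750 m/s

v = 6.75 m/s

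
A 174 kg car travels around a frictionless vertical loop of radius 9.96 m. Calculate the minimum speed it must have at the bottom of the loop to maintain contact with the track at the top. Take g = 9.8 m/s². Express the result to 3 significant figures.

At the top: mg = mv_top²/r ⇒ v_top² = gr = 97.61 m²/s²
Energy from bottom to top (height 2r): ½mv_bot² = ½mv_top² + mg(2r)
v_bot² = gr + 4gr = 5gr = 488.0
v_bot = √(5gr) = 22.09 m/s

v = 22.1 m/s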